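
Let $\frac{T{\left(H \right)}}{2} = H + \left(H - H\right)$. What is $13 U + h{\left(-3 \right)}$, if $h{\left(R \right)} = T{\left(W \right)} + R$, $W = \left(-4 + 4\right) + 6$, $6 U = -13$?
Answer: $- \frac{115}{6} \approx -19.167$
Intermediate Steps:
$U = - \frac{13}{6}$ ($U = \frac{1}{6} \left(-13\right) = - \frac{13}{6} \approx -2.1667$)
$W = 6$ ($W = 0 + 6 = 6$)
$T{\left(H \right)} = 2 H$ ($T{\left(H \right)} = 2 \left(H + \left(H - H\right)\right) = 2 \left(H + 0\right) = 2 H$)
$h{\left(R \right)} = 12 + R$ ($h{\left(R \right)} = 2 \cdot 6 + R = 12 + R$)
$13 U + h{\left(-3 \right)} = 13 \left(- \frac{13}{6}\right) + \left(12 - 3\right) = - \frac{169}{6} + 9 = - \frac{115}{6}$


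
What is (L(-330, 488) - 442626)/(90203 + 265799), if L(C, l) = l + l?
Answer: -220825/178001 ≈ -1.2406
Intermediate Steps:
L(C, l) = 2*l
(L(-330, 488) - 442626)/(90203 + 265799) = (2*488 - 442626)/(90203 + 265799) = (976 - 442626)/356002 = -441650*1/356002 = -220825/178001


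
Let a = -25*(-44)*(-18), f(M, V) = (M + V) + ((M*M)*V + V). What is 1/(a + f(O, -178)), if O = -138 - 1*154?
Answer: -1/15197440 ≈ -6.5801e-8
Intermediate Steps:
O = -292 (O = -138 - 154 = -292)
f(M, V) = M + 2*V + V*M**2 (f(M, V) = (M + V) + (M**2*V + V) = (M + V) + (V*M**2 + V) = (M + V) + (V + V*M**2) = M + 2*V + V*M**2)
a = -19800 (a = 1100*(-18) = -19800)
1/(a + f(O, -178)) = 1/(-19800 + (-292 + 2*(-178) - 178*(-292)**2)) = 1/(-19800 + (-292 - 356 - 178*85264)) = 1/(-19800 + (-292 - 356 - 15176992)) = 1/(-19800 - 15177640) = 1/(-15197440) = -1/15197440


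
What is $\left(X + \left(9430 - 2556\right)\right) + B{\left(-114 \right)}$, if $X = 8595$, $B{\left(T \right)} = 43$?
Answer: $15512$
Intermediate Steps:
$\left(X + \left(9430 - 2556\right)\right) + B{\left(-114 \right)} = \left(8595 + \left(9430 - 2556\right)\right) + 43 = \left(8595 + 6874\right) + 43 = 15469 + 43 = 15512$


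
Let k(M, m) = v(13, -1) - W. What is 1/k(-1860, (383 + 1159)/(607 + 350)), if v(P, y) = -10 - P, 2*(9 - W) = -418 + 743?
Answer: 2/261 ≈ 0.0076628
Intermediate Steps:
W = -307/2 (W = 9 - (-418 + 743)/2 = 9 - 1/2*325 = 9 - 325/2 = -307/2 ≈ -153.50)
k(M, m) = 261/2 (k(M, m) = (-10 - 1*13) - 1*(-307/2) = (-10 - 13) + 307/2 = -23 + 307/2 = 261/2)
1/k(-1860, (383 + 1159)/(607 + 350)) = 1/(261/2) = 2/261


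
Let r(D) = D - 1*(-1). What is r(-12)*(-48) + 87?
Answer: 615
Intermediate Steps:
r(D) = 1 + D (r(D) = D + 1 = 1 + D)
r(-12)*(-48) + 87 = (1 - 12)*(-48) + 87 = -11*(-48) + 87 = 528 + 87 = 615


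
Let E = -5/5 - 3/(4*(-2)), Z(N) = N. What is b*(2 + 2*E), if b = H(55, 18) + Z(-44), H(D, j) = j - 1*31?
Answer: -171/4 ≈ -42.750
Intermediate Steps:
H(D, j) = -31 + j (H(D, j) = j - 31 = -31 + j)
E = -5/8 (E = -5*1/5 - 3/(-8) = -1 - 3*(-1/8) = -1 + 3/8 = -5/8 ≈ -0.62500)
b = -57 (b = (-31 + 18) - 44 = -13 - 44 = -57)
b*(2 + 2*E) = -57*(2 + 2*(-5/8)) = -57*(2 - 5/4) = -57*3/4 = -171/4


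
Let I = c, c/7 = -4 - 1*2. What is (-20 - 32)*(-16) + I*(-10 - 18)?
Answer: 2008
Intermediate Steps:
c = -42 (c = 7*(-4 - 1*2) = 7*(-4 - 2) = 7*(-6) = -42)
I = -42
(-20 - 32)*(-16) + I*(-10 - 18) = (-20 - 32)*(-16) - 42*(-10 - 18) = -52*(-16) - 42*(-28) = 832 + 1176 = 2008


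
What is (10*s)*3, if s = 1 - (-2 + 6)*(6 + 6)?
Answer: -1410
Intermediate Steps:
s = -47 (s = 1 - 4*12 = 1 - 1*48 = 1 - 48 = -47)
(10*s)*3 = (10*(-47))*3 = -470*3 = -1410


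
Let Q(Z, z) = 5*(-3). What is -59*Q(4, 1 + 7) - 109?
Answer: 776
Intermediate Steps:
Q(Z, z) = -15
-59*Q(4, 1 + 7) - 109 = -59*(-15) - 109 = 885 - 109 = 776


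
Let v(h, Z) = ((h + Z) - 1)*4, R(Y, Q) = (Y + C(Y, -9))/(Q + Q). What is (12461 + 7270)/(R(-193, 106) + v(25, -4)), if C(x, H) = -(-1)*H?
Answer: 697162/2793 ≈ 249.61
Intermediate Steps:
C(x, H) = H
R(Y, Q) = (-9 + Y)/(2*Q) (R(Y, Q) = (Y - 9)/(Q + Q) = (-9 + Y)/((2*Q)) = (-9 + Y)*(1/(2*Q)) = (-9 + Y)/(2*Q))
v(h, Z) = -4 + 4*Z + 4*h (v(h, Z) = ((Z + h) - 1)*4 = (-1 + Z + h)*4 = -4 + 4*Z + 4*h)
(12461 + 7270)/(R(-193, 106) + v(25, -4)) = (12461 + 7270)/((½)*(-9 - 193)/106 + (-4 + 4*(-4) + 4*25)) = 19731/((½)*(1/106)*(-202) + (-4 - 16 + 100)) = 19731/(-101/106 + 80) = 19731/(8379/106) = 19731*(106/8379) = 697162/2793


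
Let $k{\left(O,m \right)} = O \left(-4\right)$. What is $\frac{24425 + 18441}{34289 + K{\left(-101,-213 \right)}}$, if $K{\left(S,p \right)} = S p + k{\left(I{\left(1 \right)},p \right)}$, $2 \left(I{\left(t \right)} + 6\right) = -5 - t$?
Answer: $\frac{21433}{27919} \approx 0.76768$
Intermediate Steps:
$I{\left(t \right)} = - \frac{17}{2} - \frac{t}{2}$ ($I{\left(t \right)} = -6 + \frac{-5 - t}{2} = -6 - \left(\frac{5}{2} + \frac{t}{2}\right) = - \frac{17}{2} - \frac{t}{2}$)
$k{\left(O,m \right)} = - 4 O$
$K{\left(S,p \right)} = 36 + S p$ ($K{\left(S,p \right)} = S p - 4 \left(- \frac{17}{2} - \frac{1}{2}\right) = S p - -36 = S p + 36 = 36 + S p$)
$\frac{24425 + 18441}{34289 + K{\left(-101,-213 \right)}} = \frac{24425 + 18441}{34289 + \left(36 - -21513\right)} = \frac{42866}{34289 + \left(36 + 21513\right)} = \frac{42866}{34289 + 21549} = \frac{42866}{55838} = 42866 \cdot \frac{1}{55838} = \frac{21433}{27919}$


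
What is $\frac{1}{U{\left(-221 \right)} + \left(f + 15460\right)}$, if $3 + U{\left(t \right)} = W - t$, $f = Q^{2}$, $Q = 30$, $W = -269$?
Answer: $\frac{1}{16309} \approx 6.1316 \cdot 10^{-5}$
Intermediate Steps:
$f = 900$ ($f = 30^{2} = 900$)
$U{\left(t \right)} = -272 - t$ ($U{\left(t \right)} = -3 - \left(269 + t\right) = -272 - t$)
$\frac{1}{U{\left(-221 \right)} + \left(f + 15460\right)} = \frac{1}{\left(-272 - -221\right) + \left(900 + 15460\right)} = \frac{1}{\left(-272 + 221\right) + 16360} = \frac{1}{-51 + 16360} = \frac{1}{16309}$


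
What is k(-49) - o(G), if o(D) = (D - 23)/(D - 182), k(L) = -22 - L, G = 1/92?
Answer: 149982/5581 ≈ 26.874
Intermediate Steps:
G = 1/92 ≈ 0.010870
o(D) = (-23 + D)/(-182 + D)
k(-49) - o(G) = (-22 - 1*(-49)) - (-23 + 1/92)/(-182 + 1/92) = (-22 + 49) - (-2115)/((-16743/92)*92) = 27 - (-92)*(-2115)/(16743*92) = 27 - 1*705/5581 = 27 - 705/5581 = 149982/5581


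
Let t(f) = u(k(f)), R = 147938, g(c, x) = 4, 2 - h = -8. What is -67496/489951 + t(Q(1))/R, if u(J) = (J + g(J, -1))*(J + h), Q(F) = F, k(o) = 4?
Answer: -64482784/470664747 ≈ -0.13700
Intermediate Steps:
h = 10 (h = 2 - 1*(-8) = 2 + 8 = 10)
u(J) = (4 + J)*(10 + J) (u(J) = (J + 4)*(J + 10) = (4 + J)*(10 + J))
t(f) = 112 (t(f) = 40 + 4² + 14*4 = 40 + 16 + 56 = 112)
-67496/489951 + t(Q(1))/R = -67496/489951 + 112/147938 = -67496*1/489951 + 112*(1/147938) = -6136/44541 + 8/10567 = -64482784/470664747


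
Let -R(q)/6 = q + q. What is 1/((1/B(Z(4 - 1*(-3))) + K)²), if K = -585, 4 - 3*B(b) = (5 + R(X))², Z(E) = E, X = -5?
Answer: 1979649/677487025216 ≈ 2.9220e-6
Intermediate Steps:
R(q) = -12*q (R(q) = -6*(q + q) = -12*q)
B(b) = -1407 (B(b) = 4/3 - (5 - 12*(-5))²/3 = 4/3 - (5 + 60)²/3 = 4/3 - ⅓*65² = 4/3 - ⅓*4225 = 4/3 - 4225/3 = -1407)
1/((1/B(Z(4 - 1*(-3))) + K)²) = 1/((1/(-1407) - 585)²) = 1/((-1/1407 - 585)²) = 1/((-823096/1407)²) = 1/(677487025216/1979649) = 1979649/677487025216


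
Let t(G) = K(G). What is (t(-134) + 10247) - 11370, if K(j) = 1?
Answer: -1122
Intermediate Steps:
t(G) = 1
(t(-134) + 10247) - 11370 = (1 + 10247) - 11370 = 10248 - 11370 = -1122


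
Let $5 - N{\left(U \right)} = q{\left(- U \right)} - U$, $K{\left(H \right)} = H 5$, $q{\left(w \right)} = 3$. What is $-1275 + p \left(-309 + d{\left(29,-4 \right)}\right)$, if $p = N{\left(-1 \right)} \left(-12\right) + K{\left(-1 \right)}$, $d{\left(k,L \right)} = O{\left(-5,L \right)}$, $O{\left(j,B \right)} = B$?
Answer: $4046$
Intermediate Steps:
$d{\left(k,L \right)} = L$
$K{\left(H \right)} = 5 H$
$N{\left(U \right)} = 2 + U$ ($N{\left(U \right)} = 5 - \left(3 - U\right) = 5 + \left(-3 + U\right) = 2 + U$)
$p = -17$ ($p = \left(2 - 1\right) \left(-12\right) + 5 \left(-1\right) = 1 \left(-12\right) - 5 = -12 - 5 = -17$)
$-1275 + p \left(-309 + d{\left(29,-4 \right)}\right) = -1275 - 17 \left(-309 - 4\right) = -1275 - -5321 = -1275 + 5321 = 4046$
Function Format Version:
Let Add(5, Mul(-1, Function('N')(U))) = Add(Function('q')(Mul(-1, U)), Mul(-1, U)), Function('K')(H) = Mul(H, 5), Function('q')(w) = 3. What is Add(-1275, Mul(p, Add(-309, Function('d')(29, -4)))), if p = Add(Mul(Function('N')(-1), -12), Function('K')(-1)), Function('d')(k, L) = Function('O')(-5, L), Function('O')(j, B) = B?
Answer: 4046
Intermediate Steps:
Function('d')(k, L) = L
Function('K')(H) = Mul(5, H)
Function('N')(U) = Add(2, U) (Function('N')(U) = Add(5, Mul(-1, Add(3, Mul(-1, U)))) = Add(5, Add(-3, U)) = Add(2, U))
p = -17 (p = Add(Mul(Add(2, -1), -12), Mul(5, -1)) = Add(Mul(1, -12), -5) = Add(-12, -5) = -17)
Add(-1275, Mul(p, Add(-309, Function('d')(29, -4)))) = Add(-1275, Mul(-17, Add(-309, -4))) = Add(-1275, Mul(-17, -313)) = Add(-1275, 5321) = 4046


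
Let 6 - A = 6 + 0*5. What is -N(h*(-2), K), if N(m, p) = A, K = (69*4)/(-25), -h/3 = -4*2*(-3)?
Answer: 0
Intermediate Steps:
h = -72 (h = -3*(-4*2)*(-3) = -(-24)*(-3) = -3*24 = -72)
K = -276/25 (K = 276*(-1/25) = -276/25 ≈ -11.040)
A = 0 (A = 6 - (6 + 0*5) = 6 - (6 + 0) = 6 - 1*6 = 6 - 6 = 0)
N(m, p) = 0
-N(h*(-2), K) = -1*0 = 0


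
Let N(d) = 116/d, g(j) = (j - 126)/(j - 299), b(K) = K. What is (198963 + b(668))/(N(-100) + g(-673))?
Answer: -4851033300/8213 ≈ -5.9065e+5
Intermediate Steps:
g(j) = (-126 + j)/(-299 + j)
(198963 + b(668))/(N(-100) + g(-673)) = (198963 + 668)/(116/(-100) + (-126 - 673)/(-299 - 673)) = 199631/(116*(-1/100) - 799/(-972)) = 199631/(-29/25 - 1/972*(-799)) = 199631/(-29/25 + 799/972) = 199631/(-8213/24300) = 199631*(-24300/8213) = -4851033300/8213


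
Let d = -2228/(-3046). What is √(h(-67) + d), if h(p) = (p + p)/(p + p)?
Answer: 3*√446239/1523 ≈ 1.3158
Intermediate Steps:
h(p) = 1 (h(p) = (2*p)/((2*p)) = (2*p)*(1/(2*p)) = 1)
d = 1114/1523 (d = -2228*(-1/3046) = 1114/1523 ≈ 0.73145)
√(h(-67) + d) = √(1 + 1114/1523) = √(2637/1523) = 3*√446239/1523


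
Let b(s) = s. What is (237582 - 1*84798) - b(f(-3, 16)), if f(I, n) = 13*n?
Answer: 152576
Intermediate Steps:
(237582 - 1*84798) - b(f(-3, 16)) = (237582 - 1*84798) - 13*16 = (237582 - 84798) - 1*208 = 152784 - 208 = 152576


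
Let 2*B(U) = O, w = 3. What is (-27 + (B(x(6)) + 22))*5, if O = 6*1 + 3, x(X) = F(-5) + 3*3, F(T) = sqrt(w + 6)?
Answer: -5/2 ≈ -2.5000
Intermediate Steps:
F(T) = 3 (F(T) = sqrt(3 + 6) = sqrt(9) = 3)
x(X) = 12 (x(X) = 3 + 3*3 = 3 + 9 = 12)
O = 9 (O = 6 + 3 = 9)
B(U) = 9/2 (B(U) = (1/2)*9 = 9/2)
(-27 + (B(x(6)) + 22))*5 = (-27 + (9/2 + 22))*5 = (-27 + 53/2)*5 = -1/2*5 = -5/2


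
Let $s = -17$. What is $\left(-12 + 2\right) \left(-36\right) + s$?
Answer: $343$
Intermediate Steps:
$\left(-12 + 2\right) \left(-36\right) + s = \left(-12 + 2\right) \left(-36\right) - 17 = \left(-10\right) \left(-36\right) - 17 = 360 - 17 = 343$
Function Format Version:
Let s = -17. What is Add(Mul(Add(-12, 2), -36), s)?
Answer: 343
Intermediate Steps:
Add(Mul(Add(-12, 2), -36), s) = Add(Mul(Add(-12, 2), -36), -17) = Add(Mul(-10, -36), -17) = Add(360, -17) = 343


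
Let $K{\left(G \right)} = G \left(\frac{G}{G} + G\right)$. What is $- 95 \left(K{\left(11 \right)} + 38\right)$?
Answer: $-16150$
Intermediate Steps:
$K{\left(G \right)} = G \left(1 + G\right)$
$- 95 \left(K{\left(11 \right)} + 38\right) = - 95 \left(11 \left(1 + 11\right) + 38\right) = - 95 \left(11 \cdot 12 + 38\right) = - 95 \left(132 + 38\right) = \left(-95\right) 170 = -16150$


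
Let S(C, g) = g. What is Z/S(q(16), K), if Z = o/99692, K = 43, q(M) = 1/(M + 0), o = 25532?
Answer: 6383/1071689 ≈ 0.0059560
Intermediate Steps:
q(M) = 1/M
Z = 6383/24923 (Z = 25532/99692 = 25532*(1/99692) = 6383/24923 ≈ 0.25611)
Z/S(q(16), K) = (6383/24923)/43 = (6383/24923)*(1/43) = 6383/1071689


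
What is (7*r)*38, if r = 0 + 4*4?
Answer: 4256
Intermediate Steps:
r = 16 (r = 0 + 16 = 16)
(7*r)*38 = (7*16)*38 = 112*38 = 4256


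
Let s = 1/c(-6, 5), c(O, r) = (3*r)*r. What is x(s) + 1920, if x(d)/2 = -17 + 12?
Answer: 1910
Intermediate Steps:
c(O, r) = 3*r²
s = 1/75 (s = 1/(3*5²) = 1/(3*25) = 1/75 ≈ 0.013333)
x(d) = -10 (x(d) = 2*(-17 + 12) = 2*(-5) = -10)
x(s) + 1920 = -10 + 1920 = 1910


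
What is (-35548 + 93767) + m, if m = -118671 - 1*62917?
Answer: -123369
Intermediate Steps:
m = -181588 (m = -118671 - 62917 = -181588)
(-35548 + 93767) + m = (-35548 + 93767) - 181588 = 58219 - 181588 = -123369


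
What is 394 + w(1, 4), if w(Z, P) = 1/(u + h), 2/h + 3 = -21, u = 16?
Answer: 75266/191 ≈ 394.06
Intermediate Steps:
h = -1/12 (h = 2/(-3 - 21) = 2/(-24) = 2*(-1/24) = -1/12 ≈ -0.083333)
w(Z, P) = 12/191 (w(Z, P) = 1/(16 - 1/12) = 1/(191/12) = 12/191)
394 + w(1, 4) = 394 + 12/191 = 75266/191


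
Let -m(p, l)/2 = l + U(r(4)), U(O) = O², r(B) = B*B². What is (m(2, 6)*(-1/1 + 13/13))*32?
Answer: 0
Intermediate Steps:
r(B) = B³
m(p, l) = -8192 - 2*l (m(p, l) = -2*(l + (4³)²) = -2*(l + 64²) = -2*(l + 4096) = -2*(4096 + l) = -8192 - 2*l)
(m(2, 6)*(-1/1 + 13/13))*32 = ((-8192 - 2*6)*(-1/1 + 13/13))*32 = ((-8192 - 12)*(-1*1 + 13*(1/13)))*32 = -8204*(-1 + 1)*32 = -8204*0*32 = 0*32 = 0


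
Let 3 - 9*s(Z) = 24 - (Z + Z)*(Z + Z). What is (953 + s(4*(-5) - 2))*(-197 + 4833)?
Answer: 48640912/9 ≈ 5.4045e+6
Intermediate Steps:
s(Z) = -7/3 + 4*Z**2/9 (s(Z) = 1/3 - (24 - (Z + Z)*(Z + Z))/9 = 1/3 - (24 - 2*Z*2*Z)/9 = 1/3 - (24 - 4*Z**2)/9 = 1/3 + (-8/3 + 4*Z**2/9) = -7/3 + 4*Z**2/9)
(953 + s(4*(-5) - 2))*(-197 + 4833) = (953 + (-7/3 + 4*(4*(-5) - 2)**2/9))*(-197 + 4833) = (953 + (-7/3 + 4*(-20 - 2)**2/9))*4636 = (953 + (-7/3 + (4/9)*(-22)**2))*4636 = (953 + (-7/3 + (4/9)*484))*4636 = (953 + (-7/3 + 1936/9))*4636 = (953 + 1915/9)*4636 = (10492/9)*4636 = 48640912/9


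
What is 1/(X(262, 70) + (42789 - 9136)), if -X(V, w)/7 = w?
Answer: 1/33163 ≈ 3.0154e-5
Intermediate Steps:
X(V, w) = -7*w
1/(X(262, 70) + (42789 - 9136)) = 1/(-7*70 + (42789 - 9136)) = 1/(-490 + 33653) = 1/33163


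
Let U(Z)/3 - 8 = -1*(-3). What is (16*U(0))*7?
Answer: 3696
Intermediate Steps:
U(Z) = 33 (U(Z) = 24 + 3*(-1*(-3)) = 24 + 3*3 = 24 + 9 = 33)
(16*U(0))*7 = (16*33)*7 = 528*7 = 3696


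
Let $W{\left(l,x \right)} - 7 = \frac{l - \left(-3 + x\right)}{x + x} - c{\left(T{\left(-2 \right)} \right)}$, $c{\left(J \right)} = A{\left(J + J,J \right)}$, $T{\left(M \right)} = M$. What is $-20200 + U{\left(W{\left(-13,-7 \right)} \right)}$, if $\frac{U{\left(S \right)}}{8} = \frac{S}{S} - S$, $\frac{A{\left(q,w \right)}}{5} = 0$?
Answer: $- \frac{141748}{7} \approx -20250.0$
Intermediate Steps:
$A{\left(q,w \right)} = 0$ ($A{\left(q,w \right)} = 5 \cdot 0 = 0$)
$c{\left(J \right)} = 0$
$W{\left(l,x \right)} = 7 + \frac{3 + l - x}{2 x}$ ($W{\left(l,x \right)} = 7 + \left(\frac{l - \left(-3 + x\right)}{x + x} - 0\right) = 7 + \left(\frac{3 + l - x}{2 x} + 0\right) = 7 + \frac{3 + l - x}{2 x}$)
$U{\left(S \right)} = 8 - 8 S$ ($U{\left(S \right)} = 8 \left(\frac{S}{S} - S\right) = 8 \left(1 - S\right) = 8 - 8 S$)
$-20200 + U{\left(W{\left(-13,-7 \right)} \right)} = -20200 + \left(8 - 8 \frac{3 - 13 + 13 \left(-7\right)}{2 \left(-7\right)}\right) = -20200 + \left(8 - 8 \cdot \frac{1}{2} \left(- \frac{1}{7}\right) \left(3 - 13 - 91\right)\right) = -20200 + \left(8 - 8 \cdot \frac{1}{2} \left(- \frac{1}{7}\right) \left(-101\right)\right) = -20200 + \left(8 - \frac{404}{7}\right) = -20200 - \frac{348}{7} = - \frac{141748}{7}$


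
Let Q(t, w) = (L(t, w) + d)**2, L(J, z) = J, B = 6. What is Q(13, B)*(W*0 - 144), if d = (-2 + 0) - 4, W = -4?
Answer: -7056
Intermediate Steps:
d = -6 (d = -2 - 4 = -6)
Q(t, w) = (-6 + t)**2 (Q(t, w) = (t - 6)**2 = (-6 + t)**2)
Q(13, B)*(W*0 - 144) = (-6 + 13)**2*(-4*0 - 144) = 7**2*(0 - 144) = 49*(-144) = -7056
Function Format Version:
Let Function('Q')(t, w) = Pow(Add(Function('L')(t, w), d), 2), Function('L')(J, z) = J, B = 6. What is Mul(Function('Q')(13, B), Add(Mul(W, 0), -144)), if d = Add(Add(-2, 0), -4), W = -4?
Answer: -7056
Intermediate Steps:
d = -6 (d = Add(-2, -4) = -6)
Function('Q')(t, w) = Pow(Add(-6, t), 2) (Function('Q')(t, w) = Pow(Add(t, -6), 2) = Pow(Add(-6, t), 2))
Mul(Function('Q')(13, B), Add(Mul(W, 0), -144)) = Mul(Pow(Add(-6, 13), 2), Add(Mul(-4, 0), -144)) = Mul(Pow(7, 2), Add(0, -144)) = Mul(49, -144) = -7056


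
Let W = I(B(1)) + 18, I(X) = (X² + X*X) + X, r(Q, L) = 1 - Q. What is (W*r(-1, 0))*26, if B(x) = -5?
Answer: 3276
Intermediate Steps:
I(X) = X + 2*X² (I(X) = (X² + X²) + X = 2*X² + X = X + 2*X²)
W = 63 (W = -5*(1 + 2*(-5)) + 18 = -5*(1 - 10) + 18 = -5*(-9) + 18 = 45 + 18 = 63)
(W*r(-1, 0))*26 = (63*(1 - 1*(-1)))*26 = (63*(1 + 1))*26 = (63*2)*26 = 126*26 = 3276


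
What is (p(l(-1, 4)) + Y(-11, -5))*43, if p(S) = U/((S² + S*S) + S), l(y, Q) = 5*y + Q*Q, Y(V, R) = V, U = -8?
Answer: -120013/253 ≈ -474.36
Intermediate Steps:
l(y, Q) = Q² + 5*y (l(y, Q) = 5*y + Q² = Q² + 5*y)
p(S) = -8/(S + 2*S²) (p(S) = -8/((S² + S*S) + S) = -8/((S² + S²) + S) = -8/(2*S² + S) = -8/(S + 2*S²))
(p(l(-1, 4)) + Y(-11, -5))*43 = (-8/((4² + 5*(-1))*(1 + 2*(4² + 5*(-1)))) - 11)*43 = (-8/((16 - 5)*(1 + 2*(16 - 5))) - 11)*43 = (-8/(11*(1 + 2*11)) - 11)*43 = (-8*1/11/(1 + 22) - 11)*43 = (-8*1/11/23 - 11)*43 = (-8*1/11*1/23 - 11)*43 = (-8/253 - 11)*43 = -2791/253*43 = -120013/253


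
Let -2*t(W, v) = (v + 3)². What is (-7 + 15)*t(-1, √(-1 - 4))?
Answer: -16 - 24*I*√5 ≈ -16.0 - 53.666*I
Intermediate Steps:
t(W, v) = -(3 + v)²/2 (t(W, v) = -(v + 3)²/2 = -(3 + v)²/2)
(-7 + 15)*t(-1, √(-1 - 4)) = (-7 + 15)*(-(3 + √(-1 - 4))²/2) = 8*(-(3 + √(-5))²/2) = 8*(-(3 + I*√5)²/2) = -4*(3 + I*√5)²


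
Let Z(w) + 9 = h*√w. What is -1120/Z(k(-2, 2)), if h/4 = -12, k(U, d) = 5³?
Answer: -1120/31991 + 89600*√5/95973 ≈ 2.0526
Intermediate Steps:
k(U, d) = 125
h = -48 (h = 4*(-12) = -48)
Z(w) = -9 - 48*√w
-1120/Z(k(-2, 2)) = -1120/(-9 - 240*√5)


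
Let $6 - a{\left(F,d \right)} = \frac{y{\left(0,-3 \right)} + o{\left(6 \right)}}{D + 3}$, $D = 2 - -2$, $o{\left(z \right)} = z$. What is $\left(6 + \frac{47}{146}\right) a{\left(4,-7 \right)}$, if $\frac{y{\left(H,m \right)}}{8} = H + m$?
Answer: $\frac{27690}{511} \approx 54.188$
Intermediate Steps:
$y{\left(H,m \right)} = 8 H + 8 m$ ($y{\left(H,m \right)} = 8 \left(H + m\right) = 8 H + 8 m$)
$D = 4$ ($D = 2 + 2 = 4$)
$a{\left(F,d \right)} = \frac{60}{7}$ ($a{\left(F,d \right)} = 6 - \frac{\left(8 \cdot 0 + 8 \left(-3\right)\right) + 6}{4 + 3} = 6 - \frac{\left(0 - 24\right) + 6}{7} = 6 - \left(-24 + 6\right) \frac{1}{7} = 6 - \left(-18\right) \frac{1}{7} = 6 - - \frac{18}{7} = 6 + \frac{18}{7} = \frac{60}{7}$)
$\left(6 + \frac{47}{146}\right) a{\left(4,-7 \right)} = \left(6 + \frac{47}{146}\right) \frac{60}{7} = \frac{923}{146} \cdot \frac{60}{7} = \frac{27690}{511}$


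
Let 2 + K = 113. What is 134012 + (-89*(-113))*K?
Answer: 1250339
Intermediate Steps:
K = 111 (K = -2 + 113 = 111)
134012 + (-89*(-113))*K = 134012 - 89*(-113)*111 = 134012 + 10057*111 = 134012 + 1116327 = 1250339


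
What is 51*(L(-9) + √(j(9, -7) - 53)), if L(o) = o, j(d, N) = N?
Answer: -459 + 102*I*√15 ≈ -459.0 + 395.04*I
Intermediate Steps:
51*(L(-9) + √(j(9, -7) - 53)) = 51*(-9 + √(-7 - 53)) = 51*(-9 + √(-60)) = 51*(-9 + 2*I*√15) = -459 + 102*I*√15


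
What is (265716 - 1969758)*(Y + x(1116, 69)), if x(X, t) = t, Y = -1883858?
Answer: 3210055575138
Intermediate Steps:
(265716 - 1969758)*(Y + x(1116, 69)) = (265716 - 1969758)*(-1883858 + 69) = -1704042*(-1883789) = 3210055575138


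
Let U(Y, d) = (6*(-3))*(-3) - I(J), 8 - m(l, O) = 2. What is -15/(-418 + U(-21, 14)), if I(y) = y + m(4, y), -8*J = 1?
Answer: 120/2959 ≈ 0.040554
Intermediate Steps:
J = -1/8 (J = -1/8*1 = -1/8 ≈ -0.12500)
m(l, O) = 6 (m(l, O) = 8 - 1*2 = 8 - 2 = 6)
I(y) = 6 + y (I(y) = y + 6 = 6 + y)
U(Y, d) = 385/8 (U(Y, d) = (6*(-3))*(-3) - (6 - 1/8) = -18*(-3) - 1*47/8 = 54 - 47/8 = 385/8)
-15/(-418 + U(-21, 14)) = -15/(-418 + 385/8) = -15/(-2959/8) = -8/2959*(-15) = 120/2959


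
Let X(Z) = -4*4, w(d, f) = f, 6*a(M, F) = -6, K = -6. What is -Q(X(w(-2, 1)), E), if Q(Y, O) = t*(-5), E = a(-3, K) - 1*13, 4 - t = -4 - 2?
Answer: 50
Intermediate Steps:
a(M, F) = -1 (a(M, F) = (⅙)*(-6) = -1)
t = 10 (t = 4 - (-4 - 2) = 4 - 1*(-6) = 4 + 6 = 10)
X(Z) = -16
E = -14 (E = -1 - 1*13 = -1 - 13 = -14)
Q(Y, O) = -50 (Q(Y, O) = 10*(-5) = -50)
-Q(X(w(-2, 1)), E) = -1*(-50) = 50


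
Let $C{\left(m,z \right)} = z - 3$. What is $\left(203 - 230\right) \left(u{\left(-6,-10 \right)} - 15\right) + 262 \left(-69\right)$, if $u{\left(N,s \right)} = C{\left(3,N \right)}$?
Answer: $-17430$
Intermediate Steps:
$C{\left(m,z \right)} = -3 + z$
$u{\left(N,s \right)} = -3 + N$
$\left(203 - 230\right) \left(u{\left(-6,-10 \right)} - 15\right) + 262 \left(-69\right) = \left(203 - 230\right) \left(\left(-3 - 6\right) - 15\right) + 262 \left(-69\right) = - 27 \left(-9 - 15\right) - 18078 = \left(-27\right) \left(-24\right) - 18078 = 648 - 18078 = -17430$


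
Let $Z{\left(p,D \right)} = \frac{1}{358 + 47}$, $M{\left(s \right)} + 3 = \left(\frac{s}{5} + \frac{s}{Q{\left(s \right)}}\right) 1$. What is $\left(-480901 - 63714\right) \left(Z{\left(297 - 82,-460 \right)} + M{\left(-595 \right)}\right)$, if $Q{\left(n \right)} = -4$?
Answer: $- \frac{4720613897}{324} \approx -1.457 \cdot 10^{7}$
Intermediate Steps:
$M{\left(s \right)} = -3 - \frac{s}{20}$ ($M{\left(s \right)} = -3 + \left(\frac{s}{5} + \frac{s}{-4}\right) 1 = -3 + \left(s \frac{1}{5} + s \left(- \frac{1}{4}\right)\right) 1 = -3 + \left(\frac{s}{5} - \frac{s}{4}\right) 1 = -3 + - \frac{s}{20} \cdot 1 = -3 - \frac{s}{20}$)
$Z{\left(p,D \right)} = \frac{1}{405}$
$\left(-480901 - 63714\right) \left(Z{\left(297 - 82,-460 \right)} + M{\left(-595 \right)}\right) = \left(-480901 - 63714\right) \left(\frac{1}{405} - - \frac{107}{4}\right) = - 544615 \left(\frac{1}{405} + \left(-3 + \frac{119}{4}\right)\right) = - 544615 \left(\frac{1}{405} + \frac{107}{4}\right) = \left(-544615\right) \frac{43339}{1620} = - \frac{4720613897}{324}$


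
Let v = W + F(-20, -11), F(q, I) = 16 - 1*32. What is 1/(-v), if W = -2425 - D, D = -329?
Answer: 1/2112 ≈ 0.00047348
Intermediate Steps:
F(q, I) = -16 (F(q, I) = 16 - 32 = -16)
W = -2096 (W = -2425 - 1*(-329) = -2425 + 329 = -2096)
v = -2112 (v = -2096 - 16 = -2112)
1/(-v) = 1/(-1*(-2112)) = 1/2112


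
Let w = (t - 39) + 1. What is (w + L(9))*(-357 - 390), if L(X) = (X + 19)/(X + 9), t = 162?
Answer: -93790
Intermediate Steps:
w = 124 (w = (162 - 39) + 1 = 123 + 1 = 124)
L(X) = (19 + X)/(9 + X)
(w + L(9))*(-357 - 390) = (124 + (19 + 9)/(9 + 9))*(-357 - 390) = (124 + 28/18)*(-747) = (124 + (1/18)*28)*(-747) = (124 + 14/9)*(-747) = (1130/9)*(-747) = -93790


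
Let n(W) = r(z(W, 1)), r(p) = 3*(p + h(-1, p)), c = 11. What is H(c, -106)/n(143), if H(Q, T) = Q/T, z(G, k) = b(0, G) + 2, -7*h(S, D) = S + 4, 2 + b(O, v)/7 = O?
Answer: 77/27666 ≈ 0.0027832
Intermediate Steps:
b(O, v) = -14 + 7*O
h(S, D) = -4/7 - S/7 (h(S, D) = -(S + 4)/7 = -(4 + S)/7 = -4/7 - S/7)
z(G, k) = -12 (z(G, k) = (-14 + 7*0) + 2 = (-14 + 0) + 2 = -14 + 2 = -12)
r(p) = -9/7 + 3*p (r(p) = 3*(p + (-4/7 - ⅐*(-1))) = 3*(p + (-4/7 + ⅐)) = 3*(p - 3/7) = 3*(-3/7 + p) = -9/7 + 3*p)
n(W) = -261/7 (n(W) = -9/7 + 3*(-12) = -9/7 - 36 = -261/7)
H(c, -106)/n(143) = (11/(-106))/(-261/7) = (11*(-1/106))*(-7/261) = -11/106*(-7/261) = 77/27666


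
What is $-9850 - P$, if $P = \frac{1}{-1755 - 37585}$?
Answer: $- \frac{387498999}{39340} \approx -9850.0$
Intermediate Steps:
$P = - \frac{1}{39340}$ ($P = \frac{1}{-39340} = - \frac{1}{39340} \approx -2.5419 \cdot 10^{-5}$)
$-9850 - P = -9850 - - \frac{1}{39340} = -9850 + \frac{1}{39340} = - \frac{387498999}{39340}$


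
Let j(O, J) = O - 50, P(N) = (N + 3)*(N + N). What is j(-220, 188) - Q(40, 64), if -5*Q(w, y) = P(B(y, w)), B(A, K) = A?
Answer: 7226/5 ≈ 1445.2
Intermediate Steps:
P(N) = 2*N*(3 + N) (P(N) = (3 + N)*(2*N) = 2*N*(3 + N))
Q(w, y) = -2*y*(3 + y)/5
j(O, J) = -50 + O
j(-220, 188) - Q(40, 64) = (-50 - 220) - (-2)*64*(3 + 64)/5 = -270 - (-2)*64*67/5 = -270 - 1*(-8576/5) = -270 + 8576/5 = 7226/5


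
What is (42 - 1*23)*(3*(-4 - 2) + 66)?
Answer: 912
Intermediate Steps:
(42 - 1*23)*(3*(-4 - 2) + 66) = (42 - 23)*(3*(-6) + 66) = 19*(-18 + 66) = 19*48 = 912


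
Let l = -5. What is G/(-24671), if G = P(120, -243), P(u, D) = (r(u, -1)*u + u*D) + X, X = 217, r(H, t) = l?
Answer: 29543/24671 ≈ 1.1975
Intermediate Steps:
r(H, t) = -5
P(u, D) = 217 - 5*u + D*u (P(u, D) = (-5*u + u*D) + 217 = (-5*u + D*u) + 217 = 217 - 5*u + D*u)
G = -29543 (G = 217 - 5*120 - 243*120 = 217 - 600 - 29160 = -29543)
G/(-24671) = -29543/(-24671) = -29543*(-1/24671) = 29543/24671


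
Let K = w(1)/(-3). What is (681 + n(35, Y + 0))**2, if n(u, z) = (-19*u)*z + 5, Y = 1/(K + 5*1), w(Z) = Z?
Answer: 1181569/4 ≈ 2.9539e+5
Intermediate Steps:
K = -1/3 (K = 1/(-3) = 1*(-1/3) = -1/3 ≈ -0.33333)
Y = 3/14 (Y = 1/(-1/3 + 5*1) = 1/(-1/3 + 5) = 1/(14/3) = 3/14 ≈ 0.21429)
n(u, z) = 5 - 19*u*z (n(u, z) = -19*u*z + 5 = 5 - 19*u*z)
(681 + n(35, Y + 0))**2 = (681 + (5 - 19*35*(3/14 + 0)))**2 = (681 + (5 - 19*35*3/14))**2 = (681 + (5 - 285/2))**2 = (681 - 275/2)**2 = (1087/2)**2 = 1181569/4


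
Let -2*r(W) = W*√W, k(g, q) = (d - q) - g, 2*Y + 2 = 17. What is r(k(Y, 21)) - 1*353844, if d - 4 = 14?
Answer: -353844 + 21*I*√42/8 ≈ -3.5384e+5 + 17.012*I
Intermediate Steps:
d = 18 (d = 4 + 14 = 18)
Y = 15/2 (Y = -1 + (½)*17 = -1 + 17/2 = 15/2 ≈ 7.5000)
k(g, q) = 18 - g - q (k(g, q) = (18 - q) - g = 18 - g - q)
r(W) = -W^(3/2)/2 (r(W) = -W*√W/2 = -W^(3/2)/2)
r(k(Y, 21)) - 1*353844 = -(18 - 1*15/2 - 1*21)^(3/2)/2 - 1*353844 = -(18 - 15/2 - 21)^(3/2)/2 - 353844 = -(-21)*I*√42/8 - 353844 = 21*I*√42/8 - 353844 = -353844 + 21*I*√42/8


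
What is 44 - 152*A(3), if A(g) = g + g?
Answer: -868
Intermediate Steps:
A(g) = 2*g
44 - 152*A(3) = 44 - 304*3 = 44 - 152*6 = 44 - 912 = -868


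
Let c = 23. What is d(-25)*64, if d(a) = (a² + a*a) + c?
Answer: 81472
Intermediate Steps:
d(a) = 23 + 2*a² (d(a) = (a² + a*a) + 23 = (a² + a²) + 23 = 2*a² + 23 = 23 + 2*a²)
d(-25)*64 = (23 + 2*(-25)²)*64 = (23 + 2*625)*64 = (23 + 1250)*64 = 1273*64 = 81472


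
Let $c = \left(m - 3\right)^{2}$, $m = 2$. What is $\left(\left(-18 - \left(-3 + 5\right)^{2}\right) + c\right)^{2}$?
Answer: $441$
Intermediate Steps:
$c = 1$ ($c = \left(2 - 3\right)^{2} = \left(-1\right)^{2} = 1$)
$\left(\left(-18 - \left(-3 + 5\right)^{2}\right) + c\right)^{2} = \left(\left(-18 - \left(-3 + 5\right)^{2}\right) + 1\right)^{2} = \left(\left(-18 - 2^{2}\right) + 1\right)^{2} = \left(\left(-18 - 4\right) + 1\right)^{2} = \left(-22 + 1\right)^{2} = \left(-21\right)^{2} = 441$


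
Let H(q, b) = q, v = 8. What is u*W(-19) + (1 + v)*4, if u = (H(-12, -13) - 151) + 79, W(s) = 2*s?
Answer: 3228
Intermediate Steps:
u = -84 (u = (-12 - 151) + 79 = -163 + 79 = -84)
u*W(-19) + (1 + v)*4 = -168*(-19) + (1 + 8)*4 = -84*(-38) + 9*4 = 3192 + 36 = 3228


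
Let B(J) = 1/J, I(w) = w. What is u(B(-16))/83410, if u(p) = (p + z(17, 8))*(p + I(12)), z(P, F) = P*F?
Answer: 83085/4270592 ≈ 0.019455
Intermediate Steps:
z(P, F) = F*P
u(p) = (12 + p)*(136 + p) (u(p) = (p + 8*17)*(p + 12) = (p + 136)*(12 + p) = (136 + p)*(12 + p) = (12 + p)*(136 + p))
u(B(-16))/83410 = (1632 + (1/(-16))² + 148/(-16))/83410 = (1632 + (-1/16)² + 148*(-1/16))*(1/83410) = (1632 + 1/256 - 37/4)*(1/83410) = (415425/256)*(1/83410) = 83085/4270592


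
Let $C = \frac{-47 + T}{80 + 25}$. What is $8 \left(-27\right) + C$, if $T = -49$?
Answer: $- \frac{7592}{35} \approx -216.91$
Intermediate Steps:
$C = - \frac{32}{35}$ ($C = \frac{-47 - 49}{80 + 25} = - \frac{96}{105} = \left(-96\right) \frac{1}{105} = - \frac{32}{35} \approx -0.91429$)
$8 \left(-27\right) + C = 8 \left(-27\right) - \frac{32}{35} = -216 - \frac{32}{35} = - \frac{7592}{35}$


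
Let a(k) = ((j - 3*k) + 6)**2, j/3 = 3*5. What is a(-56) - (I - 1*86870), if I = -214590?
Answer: 349421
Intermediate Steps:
j = 45 (j = 3*(3*5) = 3*15 = 45)
a(k) = (51 - 3*k)**2 (a(k) = ((45 - 3*k) + 6)**2 = (51 - 3*k)**2)
a(-56) - (I - 1*86870) = 9*(17 - 1*(-56))**2 - (-214590 - 1*86870) = 9*(17 + 56)**2 - (-214590 - 86870) = 9*73**2 - 1*(-301460) = 9*5329 + 301460 = 47961 + 301460 = 349421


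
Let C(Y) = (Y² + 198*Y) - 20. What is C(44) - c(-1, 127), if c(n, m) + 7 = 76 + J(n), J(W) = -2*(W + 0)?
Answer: 10557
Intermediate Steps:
J(W) = -2*W
C(Y) = -20 + Y² + 198*Y
c(n, m) = 69 - 2*n (c(n, m) = -7 + (76 - 2*n) = 69 - 2*n)
C(44) - c(-1, 127) = (-20 + 44² + 198*44) - (69 - 2*(-1)) = (-20 + 1936 + 8712) - (69 + 2) = 10628 - 1*71 = 10628 - 71 = 10557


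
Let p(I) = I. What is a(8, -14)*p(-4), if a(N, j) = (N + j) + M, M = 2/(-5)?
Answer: 128/5 ≈ 25.600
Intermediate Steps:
M = -⅖ (M = 2*(-⅕) = -⅖ ≈ -0.40000)
a(N, j) = -⅖ + N + j (a(N, j) = (N + j) - ⅖ = -⅖ + N + j)
a(8, -14)*p(-4) = (-⅖ + 8 - 14)*(-4) = -32/5*(-4) = 128/5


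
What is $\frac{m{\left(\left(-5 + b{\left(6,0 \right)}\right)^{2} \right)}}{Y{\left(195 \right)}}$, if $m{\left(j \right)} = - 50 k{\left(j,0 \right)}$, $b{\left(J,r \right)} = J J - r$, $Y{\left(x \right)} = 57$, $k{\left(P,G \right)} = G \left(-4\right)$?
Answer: $0$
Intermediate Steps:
$k{\left(P,G \right)} = - 4 G$
$b{\left(J,r \right)} = J^{2} - r$
$m{\left(j \right)} = 0$ ($m{\left(j \right)} = - 50 \left(\left(-4\right) 0\right) = \left(-50\right) 0 = 0$)
$\frac{m{\left(\left(-5 + b{\left(6,0 \right)}\right)^{2} \right)}}{Y{\left(195 \right)}} = \frac{0}{57} = 0 \cdot \frac{1}{57} = 0$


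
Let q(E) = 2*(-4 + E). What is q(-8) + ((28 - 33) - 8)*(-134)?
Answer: 1718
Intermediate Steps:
q(E) = -8 + 2*E
q(-8) + ((28 - 33) - 8)*(-134) = (-8 + 2*(-8)) + ((28 - 33) - 8)*(-134) = (-8 - 16) + (-5 - 8)*(-134) = -24 - 13*(-134) = -24 + 1742 = 1718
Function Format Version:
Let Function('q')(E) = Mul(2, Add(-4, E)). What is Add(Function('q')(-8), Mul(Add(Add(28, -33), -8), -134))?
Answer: 1718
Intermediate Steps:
Function('q')(E) = Add(-8, Mul(2, E))
Add(Function('q')(-8), Mul(Add(Add(28, -33), -8), -134)) = Add(Add(-8, Mul(2, -8)), Mul(Add(Add(28, -33), -8), -134)) = Add(Add(-8, -16), Mul(Add(-5, -8), -134)) = Add(-24, Mul(-13, -134)) = Add(-24, 1742) = 1718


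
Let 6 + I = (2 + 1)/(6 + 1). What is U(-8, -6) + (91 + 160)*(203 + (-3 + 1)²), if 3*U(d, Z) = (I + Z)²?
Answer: 2548080/49 ≈ 52002.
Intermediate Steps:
I = -39/7 (I = -6 + (2 + 1)/(6 + 1) = -6 + 3/7 = -39/7 ≈ -5.5714)
U(d, Z) = (-39/7 + Z)²/3
U(-8, -6) + (91 + 160)*(203 + (-3 + 1)²) = (-39 + 7*(-6))²/147 + (91 + 160)*(203 + (-3 + 1)²) = (-39 - 42)²/147 + 251*(203 + (-2)²) = (1/147)*(-81)² + 251*(203 + 4) = (1/147)*6561 + 251*207 = 2187/49 + 51957 = 2548080/49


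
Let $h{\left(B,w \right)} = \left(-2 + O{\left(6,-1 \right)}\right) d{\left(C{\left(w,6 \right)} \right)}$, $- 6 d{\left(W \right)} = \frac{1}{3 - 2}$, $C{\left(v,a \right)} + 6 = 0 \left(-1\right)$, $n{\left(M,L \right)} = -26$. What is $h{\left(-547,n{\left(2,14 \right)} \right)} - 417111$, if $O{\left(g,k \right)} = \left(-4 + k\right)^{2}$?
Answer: $- \frac{2502689}{6} \approx -4.1712 \cdot 10^{5}$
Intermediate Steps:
$C{\left(v,a \right)} = -6$ ($C{\left(v,a \right)} = -6 + 0 \left(-1\right) = -6 + 0 = -6$)
$d{\left(W \right)} = - \frac{1}{6}$ ($d{\left(W \right)} = - \frac{1}{6 \left(3 - 2\right)} = - \frac{1}{6 \cdot 1} = \left(- \frac{1}{6}\right) 1 = - \frac{1}{6}$)
$h{\left(B,w \right)} = - \frac{23}{6}$ ($h{\left(B,w \right)} = \left(-2 + \left(-4 - 1\right)^{2}\right) \left(- \frac{1}{6}\right) = \left(-2 + \left(-5\right)^{2}\right) \left(- \frac{1}{6}\right) = \left(-2 + 25\right) \left(- \frac{1}{6}\right) = 23 \left(- \frac{1}{6}\right) = - \frac{23}{6}$)
$h{\left(-547,n{\left(2,14 \right)} \right)} - 417111 = - \frac{23}{6} - 417111 = - \frac{2502689}{6}$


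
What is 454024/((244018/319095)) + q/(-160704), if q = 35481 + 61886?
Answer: 11641127812224257/19607334336 ≈ 5.9371e+5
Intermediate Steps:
q = 97367
454024/((244018/319095)) + q/(-160704) = 454024/((244018/319095)) + 97367/(-160704) = 454024/((244018*(1/319095))) + 97367*(-1/160704) = 454024/(244018/319095) - 97367/160704 = 454024*(319095/244018) - 97367/160704 = 72438394140/122009 - 97367/160704 = 11641127812224257/19607334336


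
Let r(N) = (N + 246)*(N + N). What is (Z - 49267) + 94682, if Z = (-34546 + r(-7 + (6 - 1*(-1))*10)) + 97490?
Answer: 147293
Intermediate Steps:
r(N) = 2*N*(246 + N) (r(N) = (246 + N)*(2*N) = 2*N*(246 + N))
Z = 101878 (Z = (-34546 + 2*(-7 + (6 - 1*(-1))*10)*(246 + (-7 + (6 - 1*(-1))*10))) + 97490 = (-34546 + 2*(-7 + (6 + 1)*10)*(246 + (-7 + (6 + 1)*10))) + 97490 = (-34546 + 2*(-7 + 7*10)*(246 + (-7 + 7*10))) + 97490 = (-34546 + 2*(-7 + 70)*(246 + (-7 + 70))) + 97490 = (-34546 + 2*63*(246 + 63)) + 97490 = (-34546 + 2*63*309) + 97490 = (-34546 + 38934) + 97490 = 4388 + 97490 = 101878)
(Z - 49267) + 94682 = (101878 - 49267) + 94682 = 52611 + 94682 = 147293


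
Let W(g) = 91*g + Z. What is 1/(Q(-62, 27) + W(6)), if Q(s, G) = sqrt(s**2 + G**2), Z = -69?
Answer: 477/222956 - sqrt(4573)/222956 ≈ 0.0018361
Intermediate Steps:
W(g) = -69 + 91*g (W(g) = 91*g - 69 = -69 + 91*g)
Q(s, G) = sqrt(G**2 + s**2)
1/(Q(-62, 27) + W(6)) = 1/(sqrt(27**2 + (-62)**2) + (-69 + 91*6)) = 1/(sqrt(729 + 3844) + (-69 + 546)) = 1/(sqrt(4573) + 477) = 1/(477 + sqrt(4573))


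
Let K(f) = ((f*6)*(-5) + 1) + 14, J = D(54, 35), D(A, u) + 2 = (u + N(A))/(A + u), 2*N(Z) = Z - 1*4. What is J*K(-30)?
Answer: -107970/89 ≈ -1213.1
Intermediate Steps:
N(Z) = -2 + Z/2 (N(Z) = (Z - 1*4)/2 = (Z - 4)/2 = (-4 + Z)/2 = -2 + Z/2)
D(A, u) = -2 + (-2 + u + A/2)/(A + u) (D(A, u) = -2 + (u + (-2 + A/2))/(A + u) = -2 + (-2 + u + A/2)/(A + u))
J = -118/89 (J = (-2 - 1*35 - 3/2*54)/(54 + 35) = (-2 - 35 - 81)/89 = (1/89)*(-118) = -118/89 ≈ -1.3258)
K(f) = 15 - 30*f (K(f) = ((6*f)*(-5) + 1) + 14 = (-30*f + 1) + 14 = (1 - 30*f) + 14 = 15 - 30*f)
J*K(-30) = -118*(15 - 30*(-30))/89 = -118*(15 + 900)/89 = -118/89*915 = -107970/89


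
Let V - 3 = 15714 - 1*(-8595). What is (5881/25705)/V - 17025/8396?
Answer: -2659888360531/1311748976040 ≈ -2.0277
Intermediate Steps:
V = 24312 (V = 3 + (15714 - 1*(-8595)) = 3 + (15714 + 8595) = 3 + 24309 = 24312)
(5881/25705)/V - 17025/8396 = (5881/25705)/24312 - 17025/8396 = (5881*(1/25705))*(1/24312) - 17025*1/8396 = (5881/25705)*(1/24312) - 17025/8396 = 5881/624939960 - 17025/8396 = -2659888360531/1311748976040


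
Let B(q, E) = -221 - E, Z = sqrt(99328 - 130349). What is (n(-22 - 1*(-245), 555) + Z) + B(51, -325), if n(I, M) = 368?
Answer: 472 + I*sqrt(31021) ≈ 472.0 + 176.13*I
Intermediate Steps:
Z = I*sqrt(31021) (Z = sqrt(-31021) = I*sqrt(31021) ≈ 176.13*I)
(n(-22 - 1*(-245), 555) + Z) + B(51, -325) = (368 + I*sqrt(31021)) + (-221 - 1*(-325)) = (368 + I*sqrt(31021)) + (-221 + 325) = (368 + I*sqrt(31021)) + 104 = 472 + I*sqrt(31021)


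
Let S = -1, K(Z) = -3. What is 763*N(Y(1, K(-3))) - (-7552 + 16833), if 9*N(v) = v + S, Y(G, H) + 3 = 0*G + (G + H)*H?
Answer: -82003/9 ≈ -9111.4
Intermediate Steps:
Y(G, H) = -3 + H*(G + H) (Y(G, H) = -3 + (0*G + (G + H)*H) = -3 + (0 + H*(G + H)) = -3 + H*(G + H))
N(v) = -⅑ + v/9 (N(v) = (v - 1)/9 = (-1 + v)/9 = -⅑ + v/9)
763*N(Y(1, K(-3))) - (-7552 + 16833) = 763*(-⅑ + (-3 + (-3)² + 1*(-3))/9) - (-7552 + 16833) = 763*(-⅑ + (-3 + 9 - 3)/9) - 1*9281 = 763*(-⅑ + (⅑)*3) - 9281 = 763*(-⅑ + ⅓) - 9281 = 763*(2/9) - 9281 = 1526/9 - 9281 = -82003/9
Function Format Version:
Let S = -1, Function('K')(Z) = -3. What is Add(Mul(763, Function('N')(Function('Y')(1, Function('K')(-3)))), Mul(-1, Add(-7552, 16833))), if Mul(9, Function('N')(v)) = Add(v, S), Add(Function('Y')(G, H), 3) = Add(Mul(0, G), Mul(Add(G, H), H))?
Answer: Rational(-82003, 9) ≈ -9111.4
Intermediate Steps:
Function('Y')(G, H) = Add(-3, Mul(H, Add(G, H))) (Function('Y')(G, H) = Add(-3, Add(Mul(0, G), Mul(Add(G, H), H))) = Add(-3, Add(0, Mul(H, Add(G, H)))) = Add(-3, Mul(H, Add(G, H))))
Function('N')(v) = Add(Rational(-1, 9), Mul(Rational(1, 9), v)) (Function('N')(v) = Mul(Rational(1, 9), Add(v, -1)) = Mul(Rational(1, 9), Add(-1, v)) = Add(Rational(-1, 9), Mul(Rational(1, 9), v)))
Add(Mul(763, Function('N')(Function('Y')(1, Function('K')(-3)))), Mul(-1, Add(-7552, 16833))) = Add(Mul(763, Add(Rational(-1, 9), Mul(Rational(1, 9), Add(-3, Pow(-3, 2), Mul(1, -3))))), Mul(-1, Add(-7552, 16833))) = Add(Mul(763, Add(Rational(-1, 9), Mul(Rational(1, 9), Add(-3, 9, -3)))), Mul(-1, 9281)) = Add(Mul(763, Add(Rational(-1, 9), Mul(Rational(1, 9), 3))), -9281) = Add(Mul(763, Add(Rational(-1, 9), Rational(1, 3))), -9281) = Add(Mul(763, Rational(2, 9)), -9281) = Add(Rational(1526, 9), -9281) = Rational(-82003, 9)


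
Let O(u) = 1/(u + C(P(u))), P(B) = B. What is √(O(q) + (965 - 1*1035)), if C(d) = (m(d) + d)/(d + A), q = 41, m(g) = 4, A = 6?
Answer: I*√68030549/986 ≈ 8.3652*I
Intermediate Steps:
C(d) = (4 + d)/(6 + d) (C(d) = (4 + d)/(d + 6) = (4 + d)/(6 + d))
O(u) = 1/(u + (4 + u)/(6 + u))
√(O(q) + (965 - 1*1035)) = √((6 + 41)/(4 + 41 + 41*(6 + 41)) + (965 - 1*1035)) = √(47/(4 + 41 + 41*47) + (965 - 1035)) = √(47/(4 + 41 + 1927) - 70) = √(47/1972 - 70) = √(-137993/1972) = I*√68030549/986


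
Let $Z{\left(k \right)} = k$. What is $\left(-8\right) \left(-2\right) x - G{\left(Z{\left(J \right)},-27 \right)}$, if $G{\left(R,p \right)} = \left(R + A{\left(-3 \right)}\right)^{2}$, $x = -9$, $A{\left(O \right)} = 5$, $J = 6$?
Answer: $-265$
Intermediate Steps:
$G{\left(R,p \right)} = \left(5 + R\right)^{2}$ ($G{\left(R,p \right)} = \left(R + 5\right)^{2} = \left(5 + R\right)^{2}$)
$\left(-8\right) \left(-2\right) x - G{\left(Z{\left(J \right)},-27 \right)} = \left(-8\right) \left(-2\right) \left(-9\right) - \left(5 + 6\right)^{2} = 16 \left(-9\right) - 11^{2} = -144 - 121 = -265$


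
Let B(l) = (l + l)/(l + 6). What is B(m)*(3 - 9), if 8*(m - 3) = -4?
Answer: -60/17 ≈ -3.5294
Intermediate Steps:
m = 5/2 (m = 3 + (⅛)*(-4) = 3 - ½ = 5/2 ≈ 2.5000)
B(l) = 2*l/(6 + l) (B(l) = (2*l)/(6 + l) = 2*l/(6 + l))
B(m)*(3 - 9) = (2*(5/2)/(6 + 5/2))*(3 - 9) = (2*(5/2)/(17/2))*(-6) = (2*(5/2)*(2/17))*(-6) = (10/17)*(-6) = -60/17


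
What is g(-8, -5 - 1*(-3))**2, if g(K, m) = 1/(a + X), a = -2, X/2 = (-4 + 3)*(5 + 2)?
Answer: 1/256 ≈ 0.0039063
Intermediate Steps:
X = -14 (X = 2*((-4 + 3)*(5 + 2)) = 2*(-1*7) = 2*(-7) = -14)
g(K, m) = -1/16 (g(K, m) = 1/(-2 - 14) = 1/(-16) = -1/16)
g(-8, -5 - 1*(-3))**2 = (-1/16)**2 = 1/256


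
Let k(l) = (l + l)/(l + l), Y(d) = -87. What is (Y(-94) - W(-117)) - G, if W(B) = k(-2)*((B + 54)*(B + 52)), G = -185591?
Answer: 181409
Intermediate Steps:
k(l) = 1 (k(l) = (2*l)/((2*l)) = (2*l)*(1/(2*l)) = 1)
W(B) = (52 + B)*(54 + B) (W(B) = 1*((B + 54)*(B + 52)) = 1*((54 + B)*(52 + B)) = 1*((52 + B)*(54 + B)) = (52 + B)*(54 + B))
(Y(-94) - W(-117)) - G = (-87 - (2808 + (-117)**2 + 106*(-117))) - 1*(-185591) = (-87 - (2808 + 13689 - 12402)) + 185591 = (-87 - 1*4095) + 185591 = (-87 - 4095) + 185591 = -4182 + 185591 = 181409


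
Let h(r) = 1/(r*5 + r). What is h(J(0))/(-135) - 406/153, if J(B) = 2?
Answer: -73097/27540 ≈ -2.6542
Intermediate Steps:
h(r) = 1/(6*r) (h(r) = 1/(5*r + r) = 1/(6*r))
h(J(0))/(-135) - 406/153 = ((⅙)/2)/(-135) - 406/153 = ((⅙)*(½))*(-1/135) - 406*1/153 = (1/12)*(-1/135) - 406/153 = -1/1620 - 406/153 = -73097/27540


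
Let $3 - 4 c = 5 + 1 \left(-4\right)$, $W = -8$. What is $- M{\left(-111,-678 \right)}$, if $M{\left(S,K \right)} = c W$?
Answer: $4$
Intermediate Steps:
$c = \frac{1}{2}$ ($c = \frac{3}{4} - \frac{5 + 1 \left(-4\right)}{4} = \frac{3}{4} - \frac{5 - 4}{4} = \frac{3}{4} - \frac{1}{4} = \frac{1}{2} \approx 0.5$)
$M{\left(S,K \right)} = -4$ ($M{\left(S,K \right)} = \frac{1}{2} \left(-8\right) = -4$)
$- M{\left(-111,-678 \right)} = \left(-1\right) \left(-4\right) = 4$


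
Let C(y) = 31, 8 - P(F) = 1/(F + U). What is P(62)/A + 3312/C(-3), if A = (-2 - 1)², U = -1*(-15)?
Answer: 771427/7161 ≈ 107.73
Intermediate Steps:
U = 15
P(F) = 8 - 1/(15 + F) (P(F) = 8 - 1/(F + 15) = 8 - 1/(15 + F))
A = 9 (A = (-3)² = 9)
P(62)/A + 3312/C(-3) = ((119 + 8*62)/(15 + 62))/9 + 3312/31 = ((119 + 496)/77)*(⅑) + 3312*(1/31) = ((1/77)*615)*(⅑) + 3312/31 = (615/77)*(⅑) + 3312/31 = 205/231 + 3312/31 = 771427/7161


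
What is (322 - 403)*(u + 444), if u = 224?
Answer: -54108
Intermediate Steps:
(322 - 403)*(u + 444) = (322 - 403)*(224 + 444) = -81*668 = -54108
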